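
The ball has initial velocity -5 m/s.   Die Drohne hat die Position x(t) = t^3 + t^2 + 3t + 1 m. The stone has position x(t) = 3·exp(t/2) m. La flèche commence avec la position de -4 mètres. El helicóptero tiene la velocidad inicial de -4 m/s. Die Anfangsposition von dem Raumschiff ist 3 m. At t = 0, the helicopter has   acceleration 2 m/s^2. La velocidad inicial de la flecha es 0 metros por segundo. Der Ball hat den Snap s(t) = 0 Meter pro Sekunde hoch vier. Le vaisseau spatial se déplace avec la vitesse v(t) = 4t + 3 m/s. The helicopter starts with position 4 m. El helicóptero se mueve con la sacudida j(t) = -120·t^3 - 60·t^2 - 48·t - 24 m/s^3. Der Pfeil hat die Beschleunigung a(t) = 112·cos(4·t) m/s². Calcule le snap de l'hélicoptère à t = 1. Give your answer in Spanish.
Debemos derivar nuestra ecuación de la sacudida j(t) = -120·t^3 - 60·t^2 - 48·t - 24 1 vez. Tomando d/dt de j(t), encontramos s(t) = -360·t^2 - 120·t - 48. Usando s(t) = -360·t^2 - 120·t - 48 y sustituyendo t = 1, encontramos s = -528.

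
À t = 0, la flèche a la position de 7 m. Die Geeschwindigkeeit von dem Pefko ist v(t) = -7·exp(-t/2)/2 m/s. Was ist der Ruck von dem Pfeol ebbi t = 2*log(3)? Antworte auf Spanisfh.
Partiendo de la velocidad v(t) = -7·exp(-t/2)/2, tomamos 2 derivadas. La derivada de la velocidad da la aceleración: a(t) = 7·exp(-t/2)/4. Derivando la aceleración, obtenemos la sacudida: j(t) = -7·exp(-t/2)/8. De la ecuación de la sacudida j(t) = -7·exp(-t/2)/8, sustituimos t = 2*log(3) para obtener j = -7/24.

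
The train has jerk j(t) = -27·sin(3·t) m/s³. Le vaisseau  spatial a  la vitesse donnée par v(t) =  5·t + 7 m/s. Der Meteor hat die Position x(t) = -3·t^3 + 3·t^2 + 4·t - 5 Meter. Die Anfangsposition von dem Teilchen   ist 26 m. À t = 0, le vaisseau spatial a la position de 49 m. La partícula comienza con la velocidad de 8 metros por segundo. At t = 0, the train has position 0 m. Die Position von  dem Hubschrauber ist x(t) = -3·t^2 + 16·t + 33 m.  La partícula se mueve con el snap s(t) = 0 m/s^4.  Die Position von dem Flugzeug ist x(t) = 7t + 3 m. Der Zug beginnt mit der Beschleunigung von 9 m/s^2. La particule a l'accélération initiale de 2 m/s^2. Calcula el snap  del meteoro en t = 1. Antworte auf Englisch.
To solve this, we need to take 4 derivatives of our position equation x(t) = -3·t^3 + 3·t^2 + 4·t - 5. Differentiating position, we get velocity: v(t) = -9·t^2 + 6·t + 4. The derivative of velocity gives acceleration: a(t) = 6 - 18·t. The derivative of acceleration gives jerk: j(t) = -18. The derivative of jerk gives snap: s(t) = 0. Using s(t) = 0 and substituting t = 1, we find s = 0.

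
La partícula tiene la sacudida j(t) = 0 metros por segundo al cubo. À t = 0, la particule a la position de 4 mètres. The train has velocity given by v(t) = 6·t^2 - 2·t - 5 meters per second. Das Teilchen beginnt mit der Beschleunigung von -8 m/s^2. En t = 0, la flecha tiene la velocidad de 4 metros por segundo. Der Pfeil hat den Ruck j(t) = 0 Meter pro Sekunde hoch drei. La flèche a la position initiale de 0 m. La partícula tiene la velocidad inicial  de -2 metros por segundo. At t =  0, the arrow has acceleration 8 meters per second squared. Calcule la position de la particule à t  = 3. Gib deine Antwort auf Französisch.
En partant du jerk j(t) = 0, nous prenons 3 primitives. En prenant ∫j(t)dt et en appliquant a(0) = -8, nous trouvons a(t) = -8. En prenant ∫a(t)dt et en appliquant v(0) = -2, nous trouvons v(t) = -8·t - 2. La primitive de la vitesse est la position. En utilisant x(0) = 4, nous obtenons x(t) = -4·t^2 - 2·t + 4. En utilisant x(t) = -4·t^2 - 2·t + 4 et en substituant t = 3, nous trouvons x = -38.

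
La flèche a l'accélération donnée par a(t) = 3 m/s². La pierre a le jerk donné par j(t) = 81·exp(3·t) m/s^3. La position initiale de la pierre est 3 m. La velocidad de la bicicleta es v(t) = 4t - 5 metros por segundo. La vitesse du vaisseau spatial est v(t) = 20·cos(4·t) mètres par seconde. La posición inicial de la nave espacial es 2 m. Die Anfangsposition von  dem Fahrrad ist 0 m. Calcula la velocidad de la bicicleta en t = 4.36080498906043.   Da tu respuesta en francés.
En utilisant v(t) = 4·t - 5 et en substituant t = 4.36080498906043, nous trouvons v = 12.4432199562417.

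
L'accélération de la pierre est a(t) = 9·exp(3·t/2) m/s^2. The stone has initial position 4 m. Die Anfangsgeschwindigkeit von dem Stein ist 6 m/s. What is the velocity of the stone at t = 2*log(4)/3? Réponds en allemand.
Ausgehend von der Beschleunigung a(t) = 9·exp(3·t/2), nehmen wir 1 Integral. Mit ∫a(t)dt und Anwendung von v(0) = 6, finden wir v(t) = 6·exp(3·t/2). Aus der Gleichung für die Geschwindigkeit v(t) = 6·exp(3·t/2), setzen wir t = 2*log(4)/3 ein und erhalten v = 24.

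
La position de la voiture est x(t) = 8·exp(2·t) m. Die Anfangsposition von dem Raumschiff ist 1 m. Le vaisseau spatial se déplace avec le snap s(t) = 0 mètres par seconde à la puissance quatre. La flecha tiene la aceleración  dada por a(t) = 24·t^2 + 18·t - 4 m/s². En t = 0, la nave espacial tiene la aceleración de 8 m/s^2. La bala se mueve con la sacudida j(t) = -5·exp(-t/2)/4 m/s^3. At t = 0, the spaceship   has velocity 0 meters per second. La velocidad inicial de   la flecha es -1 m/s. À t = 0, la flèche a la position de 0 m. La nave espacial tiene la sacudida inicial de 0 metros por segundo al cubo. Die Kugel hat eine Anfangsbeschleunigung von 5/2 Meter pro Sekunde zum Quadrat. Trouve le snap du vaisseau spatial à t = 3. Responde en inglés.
From the given snap equation s(t) = 0, we substitute t = 3 to get s = 0.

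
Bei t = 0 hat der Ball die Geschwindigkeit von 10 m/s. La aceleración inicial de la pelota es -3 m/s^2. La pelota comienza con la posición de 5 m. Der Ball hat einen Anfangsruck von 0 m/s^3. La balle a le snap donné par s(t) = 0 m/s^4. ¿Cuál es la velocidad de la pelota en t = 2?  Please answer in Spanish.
Necesitamos integrar nuestra ecuación del snap s(t) = 0 3 veces. Tomando ∫s(t)dt y aplicando j(0) = 0, encontramos j(t) = 0. La antiderivada de la sacudida, con a(0) = -3, da la aceleración: a(t) = -3. La integral de la aceleración, con v(0) = 10, da la velocidad: v(t) = 10 - 3·t. De la ecuación de la velocidad v(t) = 10 - 3·t, sustituimos t = 2 para obtener v = 4.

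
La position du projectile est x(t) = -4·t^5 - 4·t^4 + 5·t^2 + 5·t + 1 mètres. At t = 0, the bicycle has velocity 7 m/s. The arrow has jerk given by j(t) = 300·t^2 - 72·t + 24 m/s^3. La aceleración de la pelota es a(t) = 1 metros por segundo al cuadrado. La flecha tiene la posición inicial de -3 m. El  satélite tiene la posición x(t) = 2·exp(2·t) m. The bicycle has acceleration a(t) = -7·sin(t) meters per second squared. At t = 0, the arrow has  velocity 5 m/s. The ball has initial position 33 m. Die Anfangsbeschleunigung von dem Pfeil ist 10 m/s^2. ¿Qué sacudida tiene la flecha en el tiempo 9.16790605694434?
Tenemos la sacudida j(t) = 300·t^2 - 72·t + 24. Sustituyendo t = 9.16790605694434: j(9.16790605694434) = 24579.0612045870.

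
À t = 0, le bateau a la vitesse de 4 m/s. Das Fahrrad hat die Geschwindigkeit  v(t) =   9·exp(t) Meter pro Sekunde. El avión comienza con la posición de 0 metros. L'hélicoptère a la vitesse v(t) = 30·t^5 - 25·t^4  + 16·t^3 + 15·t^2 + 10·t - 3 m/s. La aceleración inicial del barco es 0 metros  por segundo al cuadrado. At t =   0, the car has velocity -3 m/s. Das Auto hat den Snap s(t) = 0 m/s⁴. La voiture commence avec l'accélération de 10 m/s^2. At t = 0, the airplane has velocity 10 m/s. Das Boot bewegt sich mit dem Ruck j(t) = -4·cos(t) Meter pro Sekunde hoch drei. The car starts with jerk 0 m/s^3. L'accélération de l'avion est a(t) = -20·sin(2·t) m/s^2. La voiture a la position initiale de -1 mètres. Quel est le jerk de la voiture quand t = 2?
Nous devons intégrer notre équation du snap s(t) = 0 1 fois. En intégrant le snap et en utilisant la condition initiale j(0) = 0, nous obtenons j(t) = 0. De l'équation du jerk j(t) = 0, nous substituons t = 2 pour obtenir j = 0.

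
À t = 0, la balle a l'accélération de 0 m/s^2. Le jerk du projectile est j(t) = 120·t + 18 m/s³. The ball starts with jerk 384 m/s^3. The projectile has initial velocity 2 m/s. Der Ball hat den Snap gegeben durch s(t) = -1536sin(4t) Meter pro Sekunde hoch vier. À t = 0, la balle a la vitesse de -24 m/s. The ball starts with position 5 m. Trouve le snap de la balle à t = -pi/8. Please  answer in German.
Aus der Gleichung für den Snap s(t) = -1536·sin(4·t), setzen wir t = -pi/8 ein und erhalten s = 1536.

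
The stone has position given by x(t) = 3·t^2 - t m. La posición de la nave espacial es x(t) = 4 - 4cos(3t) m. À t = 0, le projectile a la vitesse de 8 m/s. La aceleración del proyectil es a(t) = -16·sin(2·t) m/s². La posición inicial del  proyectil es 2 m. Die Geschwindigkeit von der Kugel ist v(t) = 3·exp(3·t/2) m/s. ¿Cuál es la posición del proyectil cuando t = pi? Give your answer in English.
To find the answer, we compute 2 antiderivatives of a(t) = -16·sin(2·t). The antiderivative of acceleration is velocity. Using v(0) = 8, we get v(t) = 8·cos(2·t). The antiderivative of velocity is position. Using x(0) = 2, we get x(t) = 4·sin(2·t) + 2. We have position x(t) = 4·sin(2·t) + 2. Substituting t = pi: x(pi) = 2.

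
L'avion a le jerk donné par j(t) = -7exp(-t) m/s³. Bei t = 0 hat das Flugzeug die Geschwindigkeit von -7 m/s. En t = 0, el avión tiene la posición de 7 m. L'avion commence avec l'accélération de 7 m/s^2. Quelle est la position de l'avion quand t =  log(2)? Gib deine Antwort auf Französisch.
Nous devons intégrer notre équation du jerk j(t) = -7·exp(-t) 3 fois. La primitive du jerk est l'accélération. En utilisant a(0) = 7, nous obtenons a(t) = 7·exp(-t). En intégrant l'accélération et en utilisant la condition initiale v(0) = -7, nous obtenons v(t) = -7·exp(-t). L'intégrale de la vitesse, avec x(0) = 7, donne la position: x(t) = 7·exp(-t). En utilisant x(t) = 7·exp(-t) et en substituant t = log(2), nous trouvons x = 7/2.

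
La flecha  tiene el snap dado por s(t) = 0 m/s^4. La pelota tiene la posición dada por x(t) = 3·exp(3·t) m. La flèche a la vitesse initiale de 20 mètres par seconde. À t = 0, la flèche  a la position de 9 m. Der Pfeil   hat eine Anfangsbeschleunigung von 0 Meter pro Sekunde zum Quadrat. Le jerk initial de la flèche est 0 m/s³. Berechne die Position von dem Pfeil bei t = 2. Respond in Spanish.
Para resolver esto, necesitamos tomar 4 integrales de nuestra ecuación del snap s(t) = 0. La integral del snap es la sacudida. Usando j(0) = 0, obtenemos j(t) = 0. Tomando ∫j(t)dt y aplicando a(0) = 0, encontramos a(t) = 0. Tomando ∫a(t)dt y aplicando v(0) = 20, encontramos v(t) = 20. La antiderivada de la velocidad, con x(0) = 9, da la posición: x(t) = 20·t + 9. Tenemos la posición x(t) = 20·t + 9. Sustituyendo t = 2: x(2) = 49.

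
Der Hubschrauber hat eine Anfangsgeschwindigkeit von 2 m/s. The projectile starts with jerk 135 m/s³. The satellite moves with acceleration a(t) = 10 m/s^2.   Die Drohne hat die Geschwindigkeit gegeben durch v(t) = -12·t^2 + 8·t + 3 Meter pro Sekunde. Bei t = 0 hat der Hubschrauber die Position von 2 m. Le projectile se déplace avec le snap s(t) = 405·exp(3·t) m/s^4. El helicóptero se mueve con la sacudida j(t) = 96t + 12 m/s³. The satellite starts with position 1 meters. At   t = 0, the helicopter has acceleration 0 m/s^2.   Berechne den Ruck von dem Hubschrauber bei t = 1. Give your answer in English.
From the given jerk equation j(t) = 96·t + 12, we substitute t = 1 to get j = 108.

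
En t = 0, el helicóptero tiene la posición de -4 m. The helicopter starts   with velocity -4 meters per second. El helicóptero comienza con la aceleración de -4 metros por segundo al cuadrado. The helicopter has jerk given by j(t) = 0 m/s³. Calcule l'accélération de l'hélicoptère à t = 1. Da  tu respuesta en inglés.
We need to integrate our jerk equation j(t) = 0 1 time. Finding the integral of j(t) and using a(0) = -4: a(t) = -4. From the given acceleration equation a(t) = -4, we substitute t = 1 to get a = -4.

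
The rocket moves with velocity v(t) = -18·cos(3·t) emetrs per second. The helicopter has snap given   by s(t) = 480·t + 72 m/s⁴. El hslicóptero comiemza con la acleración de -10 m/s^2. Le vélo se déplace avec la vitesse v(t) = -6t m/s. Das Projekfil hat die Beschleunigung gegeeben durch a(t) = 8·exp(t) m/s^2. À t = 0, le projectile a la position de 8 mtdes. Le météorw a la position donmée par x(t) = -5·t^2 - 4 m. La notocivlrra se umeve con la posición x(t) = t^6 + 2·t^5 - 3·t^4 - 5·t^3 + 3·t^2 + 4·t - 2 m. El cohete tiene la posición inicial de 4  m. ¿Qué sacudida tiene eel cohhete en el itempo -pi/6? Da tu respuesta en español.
Para resolver esto, necesitamos tomar 2 derivadas de nuestra ecuación de la velocidad v(t) = -18·cos(3·t). Tomando d/dt de v(t), encontramos a(t) = 54·sin(3·t). La derivada de la aceleración da la sacudida: j(t) = 162·cos(3·t). De la ecuación de la sacudida j(t) = 162·cos(3·t), sustituimos t = -pi/6 para obtener j = 0.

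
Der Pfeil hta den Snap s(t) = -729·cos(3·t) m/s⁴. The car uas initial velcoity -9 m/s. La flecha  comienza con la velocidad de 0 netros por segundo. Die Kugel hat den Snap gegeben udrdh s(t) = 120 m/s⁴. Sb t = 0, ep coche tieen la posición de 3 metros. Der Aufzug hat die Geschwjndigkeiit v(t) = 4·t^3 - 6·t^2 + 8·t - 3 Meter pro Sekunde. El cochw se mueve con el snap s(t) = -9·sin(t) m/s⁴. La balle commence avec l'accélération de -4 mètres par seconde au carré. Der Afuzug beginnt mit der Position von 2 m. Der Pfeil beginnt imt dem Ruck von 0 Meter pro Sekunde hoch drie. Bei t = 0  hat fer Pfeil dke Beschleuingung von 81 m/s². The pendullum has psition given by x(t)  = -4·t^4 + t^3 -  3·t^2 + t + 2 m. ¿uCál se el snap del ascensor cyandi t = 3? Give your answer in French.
Nous devons dériver notre équation de la vitesse v(t) = 4·t^3 - 6·t^2 + 8·t - 3 3 fois. La dérivée de la vitesse donne l'accélération: a(t) = 12·t^2 - 12·t + 8. En prenant d/dt de a(t), nous trouvons j(t) = 24·t - 12. En prenant d/dt de j(t), nous trouvons s(t) = 24. De l'équation du snap s(t) = 24, nous substituons t = 3 pour obtenir s = 24.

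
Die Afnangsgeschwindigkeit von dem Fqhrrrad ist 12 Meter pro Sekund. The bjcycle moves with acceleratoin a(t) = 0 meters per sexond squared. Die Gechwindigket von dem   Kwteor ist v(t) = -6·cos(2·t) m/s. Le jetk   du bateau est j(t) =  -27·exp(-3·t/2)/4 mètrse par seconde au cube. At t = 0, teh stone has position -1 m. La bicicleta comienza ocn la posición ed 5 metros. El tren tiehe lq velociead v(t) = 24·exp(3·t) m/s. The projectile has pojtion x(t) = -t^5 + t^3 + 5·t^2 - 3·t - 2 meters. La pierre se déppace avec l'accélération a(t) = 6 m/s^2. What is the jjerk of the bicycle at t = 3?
We must differentiate our acceleration equation a(t) = 0 1 time. The derivative of acceleration gives jerk: j(t) = 0. Using j(t) = 0 and substituting t = 3, we find j = 0.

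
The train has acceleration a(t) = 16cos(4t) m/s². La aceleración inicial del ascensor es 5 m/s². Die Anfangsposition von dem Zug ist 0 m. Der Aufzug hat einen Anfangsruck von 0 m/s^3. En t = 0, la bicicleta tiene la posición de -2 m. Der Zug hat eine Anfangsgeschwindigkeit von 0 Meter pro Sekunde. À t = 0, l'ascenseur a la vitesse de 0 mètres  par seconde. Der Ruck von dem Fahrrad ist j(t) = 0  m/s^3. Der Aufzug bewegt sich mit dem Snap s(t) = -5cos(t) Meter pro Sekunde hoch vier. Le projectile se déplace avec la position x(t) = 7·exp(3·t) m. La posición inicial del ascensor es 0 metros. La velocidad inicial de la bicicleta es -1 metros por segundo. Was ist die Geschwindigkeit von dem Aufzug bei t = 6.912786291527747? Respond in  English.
To solve this, we need to take 3 antiderivatives of our snap equation s(t) = -5·cos(t). The antiderivative of snap, with j(0) = 0, gives jerk: j(t) = -5·sin(t). Integrating jerk and using the initial condition a(0) = 5, we get a(t) = 5·cos(t). The integral of acceleration, with v(0) = 0, gives velocity: v(t) = 5·sin(t). Using v(t) = 5·sin(t) and substituting t = 6.912786291527747, we find v = 2.94411147713998.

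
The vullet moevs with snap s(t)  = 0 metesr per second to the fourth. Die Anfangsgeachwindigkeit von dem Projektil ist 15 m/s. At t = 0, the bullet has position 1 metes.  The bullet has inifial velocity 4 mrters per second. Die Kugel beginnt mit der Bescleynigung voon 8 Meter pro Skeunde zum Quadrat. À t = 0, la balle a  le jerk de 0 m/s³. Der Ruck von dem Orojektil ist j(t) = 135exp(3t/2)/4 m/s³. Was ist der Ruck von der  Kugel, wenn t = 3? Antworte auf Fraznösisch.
En partant du snap s(t) = 0, nous prenons 1 primitive. En intégrant le snap et en utilisant la condition initiale j(0) = 0, nous obtenons j(t) = 0. En utilisant j(t) = 0 et en substituant t = 3, nous trouvons j = 0.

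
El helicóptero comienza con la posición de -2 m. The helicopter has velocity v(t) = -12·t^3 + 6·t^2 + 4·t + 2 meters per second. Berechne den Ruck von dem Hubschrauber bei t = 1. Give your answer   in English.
Starting from velocity v(t) = -12·t^3 + 6·t^2 + 4·t + 2, we take 2 derivatives. Taking d/dt of v(t), we find a(t) = -36·t^2 + 12·t + 4. Taking d/dt of a(t), we find j(t) = 12 - 72·t. We have jerk j(t) = 12 - 72·t. Substituting t = 1: j(1) = -60.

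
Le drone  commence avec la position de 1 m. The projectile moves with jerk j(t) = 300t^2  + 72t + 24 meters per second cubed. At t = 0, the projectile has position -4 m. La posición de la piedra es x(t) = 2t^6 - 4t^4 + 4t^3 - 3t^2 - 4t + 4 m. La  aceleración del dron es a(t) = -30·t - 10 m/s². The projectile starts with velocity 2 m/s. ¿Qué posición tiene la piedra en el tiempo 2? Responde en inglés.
Using x(t) = 2·t^6 - 4·t^4 + 4·t^3 - 3·t^2 - 4·t + 4 and substituting t = 2, we find x = 80.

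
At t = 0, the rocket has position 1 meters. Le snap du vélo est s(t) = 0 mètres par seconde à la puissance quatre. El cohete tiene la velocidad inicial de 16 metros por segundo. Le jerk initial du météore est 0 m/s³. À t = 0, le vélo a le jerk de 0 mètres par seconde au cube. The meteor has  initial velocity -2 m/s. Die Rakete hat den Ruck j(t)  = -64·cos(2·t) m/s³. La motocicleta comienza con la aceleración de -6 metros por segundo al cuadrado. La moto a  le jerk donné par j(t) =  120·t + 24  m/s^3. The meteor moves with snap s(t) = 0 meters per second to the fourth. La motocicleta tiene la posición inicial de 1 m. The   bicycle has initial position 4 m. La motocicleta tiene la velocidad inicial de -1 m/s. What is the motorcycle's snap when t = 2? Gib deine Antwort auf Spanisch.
Para resolver esto, necesitamos tomar 1 derivada de nuestra ecuación de la sacudida j(t) = 120·t + 24. Derivando la sacudida, obtenemos el snap: s(t) = 120. De la ecuación del snap s(t) = 120, sustituimos t = 2 para obtener s = 120.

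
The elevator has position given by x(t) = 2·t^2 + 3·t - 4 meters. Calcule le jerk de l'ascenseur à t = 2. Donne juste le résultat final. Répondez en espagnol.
La sacudida en t = 2 es j = 0.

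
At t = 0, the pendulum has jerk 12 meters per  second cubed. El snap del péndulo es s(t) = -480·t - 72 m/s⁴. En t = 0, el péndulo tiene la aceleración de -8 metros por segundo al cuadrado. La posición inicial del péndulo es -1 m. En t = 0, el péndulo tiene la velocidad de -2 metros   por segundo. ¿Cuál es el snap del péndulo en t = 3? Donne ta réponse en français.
De l'équation du snap s(t) = -480·t - 72, nous substituons t = 3 pour obtenir s = -1512.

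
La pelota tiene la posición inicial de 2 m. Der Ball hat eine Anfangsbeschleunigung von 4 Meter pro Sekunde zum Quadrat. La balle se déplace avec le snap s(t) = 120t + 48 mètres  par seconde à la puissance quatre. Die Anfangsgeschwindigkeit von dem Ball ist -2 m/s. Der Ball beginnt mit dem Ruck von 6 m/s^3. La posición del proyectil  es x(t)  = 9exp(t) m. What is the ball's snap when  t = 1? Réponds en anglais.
We have snap s(t) = 120·t + 48. Substituting t = 1: s(1) = 168.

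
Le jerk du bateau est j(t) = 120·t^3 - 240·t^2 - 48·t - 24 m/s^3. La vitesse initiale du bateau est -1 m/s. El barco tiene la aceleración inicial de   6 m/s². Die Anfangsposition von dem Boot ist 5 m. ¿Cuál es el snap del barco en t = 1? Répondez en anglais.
Starting from jerk j(t) = 120·t^3 - 240·t^2 - 48·t - 24, we take 1 derivative. Taking d/dt of j(t), we find s(t) = 360·t^2 - 480·t - 48. From the given snap equation s(t) = 360·t^2 - 480·t - 48, we substitute t = 1 to get s = -168.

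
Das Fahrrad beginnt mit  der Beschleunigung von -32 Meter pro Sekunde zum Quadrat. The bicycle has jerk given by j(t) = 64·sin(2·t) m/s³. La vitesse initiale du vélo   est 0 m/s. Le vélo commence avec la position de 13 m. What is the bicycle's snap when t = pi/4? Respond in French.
En partant du jerk j(t) = 64·sin(2·t), nous prenons 1 dérivée. En prenant d/dt de j(t), nous trouvons s(t) = 128·cos(2·t). En utilisant s(t) = 128·cos(2·t) et en substituant t = pi/4, nous trouvons s = 0.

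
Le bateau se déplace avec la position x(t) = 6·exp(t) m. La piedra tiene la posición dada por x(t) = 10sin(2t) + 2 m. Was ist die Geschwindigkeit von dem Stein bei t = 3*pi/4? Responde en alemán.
Ausgehend von der Position x(t) = 10·sin(2·t) + 2, nehmen wir 1 Ableitung. Die Ableitung von der Position ergibt die Geschwindigkeit: v(t) = 20·cos(2·t). Mit v(t) = 20·cos(2·t) und Einsetzen von t = 3*pi/4, finden wir v = 0.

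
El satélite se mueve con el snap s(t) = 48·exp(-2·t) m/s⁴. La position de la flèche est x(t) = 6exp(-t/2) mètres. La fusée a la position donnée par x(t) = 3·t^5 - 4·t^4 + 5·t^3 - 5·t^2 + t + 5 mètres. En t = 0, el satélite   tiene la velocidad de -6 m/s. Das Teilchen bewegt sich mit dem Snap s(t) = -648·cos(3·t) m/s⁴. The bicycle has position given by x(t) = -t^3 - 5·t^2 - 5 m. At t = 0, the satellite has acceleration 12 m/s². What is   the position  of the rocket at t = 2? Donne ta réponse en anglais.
Using x(t) = 3·t^5 - 4·t^4 + 5·t^3 - 5·t^2 + t + 5 and substituting t = 2, we find x = 59.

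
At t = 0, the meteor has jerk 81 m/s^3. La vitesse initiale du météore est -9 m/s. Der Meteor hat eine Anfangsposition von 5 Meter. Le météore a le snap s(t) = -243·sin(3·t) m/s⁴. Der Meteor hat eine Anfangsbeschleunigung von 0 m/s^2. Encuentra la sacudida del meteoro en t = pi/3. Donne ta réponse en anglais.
We need to integrate our snap equation s(t) = -243·sin(3·t) 1 time. The antiderivative of snap, with j(0) = 81, gives jerk: j(t) = 81·cos(3·t). Using j(t) = 81·cos(3·t) and substituting t = pi/3, we find j = -81.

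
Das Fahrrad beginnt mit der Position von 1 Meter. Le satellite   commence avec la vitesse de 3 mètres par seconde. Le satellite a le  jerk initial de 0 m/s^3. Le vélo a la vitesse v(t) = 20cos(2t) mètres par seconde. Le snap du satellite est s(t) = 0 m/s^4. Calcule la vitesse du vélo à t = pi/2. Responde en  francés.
De l'équation de la vitesse v(t) = 20·cos(2·t), nous substituons t = pi/2 pour obtenir v = -20.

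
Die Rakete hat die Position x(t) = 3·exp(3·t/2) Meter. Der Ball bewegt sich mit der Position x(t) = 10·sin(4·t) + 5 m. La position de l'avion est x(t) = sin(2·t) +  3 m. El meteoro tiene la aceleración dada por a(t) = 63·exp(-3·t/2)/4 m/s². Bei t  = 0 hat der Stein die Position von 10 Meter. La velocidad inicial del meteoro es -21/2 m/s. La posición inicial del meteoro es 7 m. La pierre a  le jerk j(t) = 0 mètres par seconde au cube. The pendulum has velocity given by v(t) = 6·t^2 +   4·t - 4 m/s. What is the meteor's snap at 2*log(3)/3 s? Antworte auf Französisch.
En partant de l'accélération a(t) = 63·exp(-3·t/2)/4, nous prenons 2 dérivées. La dérivée de l'accélération donne le jerk: j(t) = -189·exp(-3·t/2)/8. En dérivant le jerk, nous obtenons le snap: s(t) = 567·exp(-3·t/2)/16. De l'équation du snap s(t) = 567·exp(-3·t/2)/16, nous substituons t = 2*log(3)/3 pour obtenir s = 189/16.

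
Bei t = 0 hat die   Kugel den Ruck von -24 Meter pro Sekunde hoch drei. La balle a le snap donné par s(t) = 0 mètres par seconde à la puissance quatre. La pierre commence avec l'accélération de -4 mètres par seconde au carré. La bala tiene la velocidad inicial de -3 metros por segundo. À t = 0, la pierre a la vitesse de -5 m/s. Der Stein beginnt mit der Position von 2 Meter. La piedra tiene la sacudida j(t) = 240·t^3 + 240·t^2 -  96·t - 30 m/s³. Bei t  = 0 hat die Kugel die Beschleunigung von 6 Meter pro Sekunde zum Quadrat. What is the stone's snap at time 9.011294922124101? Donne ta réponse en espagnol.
Partiendo de la sacudida j(t) = 240·t^3 + 240·t^2 - 96·t - 30, tomamos 1 derivada. Derivando la sacudida, obtenemos el snap: s(t) = 720·t^2 + 480·t - 96. Tenemos el snap s(t) = 720·t^2 + 480·t - 96. Sustituyendo t = 9.011294922124101: s(9.011294922124101) = 62695.8956075393.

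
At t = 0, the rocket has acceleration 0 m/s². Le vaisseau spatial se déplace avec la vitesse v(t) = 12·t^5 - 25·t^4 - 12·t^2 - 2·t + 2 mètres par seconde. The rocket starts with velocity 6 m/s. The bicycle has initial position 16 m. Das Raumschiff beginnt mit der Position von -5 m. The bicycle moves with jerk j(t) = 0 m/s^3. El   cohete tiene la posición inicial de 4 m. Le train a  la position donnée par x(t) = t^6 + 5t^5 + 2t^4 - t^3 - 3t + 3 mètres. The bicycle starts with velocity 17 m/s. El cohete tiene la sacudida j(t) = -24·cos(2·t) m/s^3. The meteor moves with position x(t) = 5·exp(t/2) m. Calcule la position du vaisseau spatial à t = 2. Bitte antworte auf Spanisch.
Partiendo de la velocidad v(t) = 12·t^5 - 25·t^4 - 12·t^2 - 2·t + 2, tomamos 1 integral. La antiderivada de la velocidad es la posición. Usando x(0) = -5, obtenemos x(t) = 2·t^6 - 5·t^5 - 4·t^3 - t^2 + 2·t - 5. Usando x(t) = 2·t^6 - 5·t^5 - 4·t^3 - t^2 + 2·t - 5 y sustituyendo t = 2, encontramos x = -69.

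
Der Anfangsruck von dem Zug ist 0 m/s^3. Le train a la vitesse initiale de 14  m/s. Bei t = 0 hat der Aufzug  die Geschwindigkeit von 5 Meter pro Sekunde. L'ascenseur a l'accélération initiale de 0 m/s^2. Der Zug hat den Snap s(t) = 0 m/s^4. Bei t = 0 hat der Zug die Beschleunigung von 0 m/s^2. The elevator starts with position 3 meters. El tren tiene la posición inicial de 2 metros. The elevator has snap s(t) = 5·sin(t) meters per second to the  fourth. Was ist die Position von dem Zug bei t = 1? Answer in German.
Ausgehend von dem Snap s(t) = 0, nehmen wir 4 Stammfunktionen. Die Stammfunktion von dem Snap, mit j(0) = 0, ergibt den Ruck: j(t) = 0. Die Stammfunktion von dem Ruck, mit a(0) = 0, ergibt die Beschleunigung: a(t) = 0. Durch Integration von der Beschleunigung und Verwendung der Anfangsbedingung v(0) = 14, erhalten wir v(t) = 14. Das Integral von der Geschwindigkeit, mit x(0) = 2, ergibt die Position: x(t) = 14·t + 2. Mit x(t) = 14·t + 2 und Einsetzen von t = 1, finden wir x = 16.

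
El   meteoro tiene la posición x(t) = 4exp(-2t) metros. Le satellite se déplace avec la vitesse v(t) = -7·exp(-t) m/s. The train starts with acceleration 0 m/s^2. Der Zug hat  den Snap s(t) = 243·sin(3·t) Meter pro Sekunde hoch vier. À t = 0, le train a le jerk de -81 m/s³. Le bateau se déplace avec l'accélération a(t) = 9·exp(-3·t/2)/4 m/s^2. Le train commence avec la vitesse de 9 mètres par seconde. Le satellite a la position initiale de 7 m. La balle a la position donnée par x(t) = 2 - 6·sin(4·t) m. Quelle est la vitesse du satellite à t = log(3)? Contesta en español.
Usando v(t) = -7·exp(-t) y sustituyendo t = log(3), encontramos v = -7/3.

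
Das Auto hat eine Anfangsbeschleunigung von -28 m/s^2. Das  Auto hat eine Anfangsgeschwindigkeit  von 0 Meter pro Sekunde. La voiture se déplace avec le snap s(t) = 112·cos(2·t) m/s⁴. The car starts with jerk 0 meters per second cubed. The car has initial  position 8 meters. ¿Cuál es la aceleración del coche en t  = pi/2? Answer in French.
Pour résoudre ceci, nous devons prendre 2 intégrales de notre équation du snap s(t) = 112·cos(2·t). En intégrant le snap et en utilisant la condition initiale j(0) = 0, nous obtenons j(t) = 56·sin(2·t). En prenant ∫j(t)dt et en appliquant a(0) = -28, nous trouvons a(t) = -28·cos(2·t). De l'équation de l'accélération a(t) = -28·cos(2·t), nous substituons t = pi/2 pour obtenir a = 28.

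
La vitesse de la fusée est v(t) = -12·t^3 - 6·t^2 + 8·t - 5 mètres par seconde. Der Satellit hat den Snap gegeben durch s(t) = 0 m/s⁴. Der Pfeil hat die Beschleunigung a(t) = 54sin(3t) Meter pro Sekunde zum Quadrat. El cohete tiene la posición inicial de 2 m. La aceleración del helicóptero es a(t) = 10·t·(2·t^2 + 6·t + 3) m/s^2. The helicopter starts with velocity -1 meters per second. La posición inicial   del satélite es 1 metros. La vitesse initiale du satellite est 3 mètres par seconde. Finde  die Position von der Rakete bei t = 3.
Ausgehend von der Geschwindigkeit v(t) = -12·t^3 - 6·t^2 + 8·t - 5, nehmen wir 1 Stammfunktion. Durch Integration von der Geschwindigkeit und Verwendung der Anfangsbedingung x(0) = 2, erhalten wir x(t) = -3·t^4 - 2·t^3 + 4·t^2 - 5·t + 2. Aus der Gleichung für die Position x(t) = -3·t^4 - 2·t^3 + 4·t^2 - 5·t + 2, setzen wir t = 3 ein und erhalten x = -274.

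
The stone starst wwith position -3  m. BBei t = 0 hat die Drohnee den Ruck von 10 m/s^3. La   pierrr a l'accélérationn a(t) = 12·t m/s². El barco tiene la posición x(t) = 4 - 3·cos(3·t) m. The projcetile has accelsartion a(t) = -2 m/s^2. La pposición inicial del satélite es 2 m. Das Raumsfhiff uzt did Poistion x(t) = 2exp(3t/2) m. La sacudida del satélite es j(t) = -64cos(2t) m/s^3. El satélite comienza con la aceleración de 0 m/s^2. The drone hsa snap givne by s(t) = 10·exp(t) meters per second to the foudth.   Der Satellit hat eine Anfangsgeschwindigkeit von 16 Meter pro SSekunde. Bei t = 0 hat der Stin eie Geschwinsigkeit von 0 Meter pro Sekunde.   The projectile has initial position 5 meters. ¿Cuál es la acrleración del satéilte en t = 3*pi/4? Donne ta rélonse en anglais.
Starting from jerk j(t) = -64·cos(2·t), we take 1 integral. Taking ∫j(t)dt and applying a(0) = 0, we find a(t) = -32·sin(2·t). From the given acceleration equation a(t) = -32·sin(2·t), we substitute t = 3*pi/4 to get a = 32.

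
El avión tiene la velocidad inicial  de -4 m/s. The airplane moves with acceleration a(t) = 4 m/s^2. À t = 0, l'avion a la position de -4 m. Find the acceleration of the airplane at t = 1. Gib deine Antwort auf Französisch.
Nous avons l'accélération a(t) = 4. En substituant t = 1: a(1) = 4.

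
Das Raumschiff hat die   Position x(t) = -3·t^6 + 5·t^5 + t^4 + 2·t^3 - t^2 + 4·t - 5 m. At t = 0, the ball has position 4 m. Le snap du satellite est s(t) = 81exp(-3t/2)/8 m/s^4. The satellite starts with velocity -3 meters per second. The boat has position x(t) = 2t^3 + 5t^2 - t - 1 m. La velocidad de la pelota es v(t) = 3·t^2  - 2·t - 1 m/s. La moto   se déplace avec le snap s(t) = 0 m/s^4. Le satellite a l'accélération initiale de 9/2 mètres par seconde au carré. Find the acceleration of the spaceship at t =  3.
To solve this, we need to take 2 derivatives of our position equation x(t) = -3·t^6 + 5·t^5 + t^4 + 2·t^3 - t^2 + 4·t - 5. Taking d/dt of x(t), we find v(t) = -18·t^5 + 25·t^4 + 4·t^3 + 6·t^2 - 2·t + 4. Taking d/dt of v(t), we find a(t) = -90·t^4 + 100·t^3 + 12·t^2 + 12·t - 2. Using a(t) = -90·t^4 + 100·t^3 + 12·t^2 + 12·t - 2 and substituting t = 3, we find a = -4448.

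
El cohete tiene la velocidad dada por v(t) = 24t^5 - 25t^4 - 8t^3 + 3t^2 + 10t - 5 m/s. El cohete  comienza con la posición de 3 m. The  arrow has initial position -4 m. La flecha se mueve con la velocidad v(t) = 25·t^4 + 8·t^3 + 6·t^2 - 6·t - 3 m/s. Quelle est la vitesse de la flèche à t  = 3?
De l'équation de la vitesse v(t) = 25·t^4 + 8·t^3 + 6·t^2 - 6·t - 3, nous substituons t = 3 pour obtenir v = 2274.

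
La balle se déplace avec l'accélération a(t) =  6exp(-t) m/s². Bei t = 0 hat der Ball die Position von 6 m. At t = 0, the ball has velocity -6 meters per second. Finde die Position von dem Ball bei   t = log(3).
Wir müssen das Integral unserer Gleichung für die Beschleunigung a(t) = 6·exp(-t) 2-mal finden. Durch Integration von der Beschleunigung und Verwendung der Anfangsbedingung v(0) = -6, erhalten wir v(t) = -6·exp(-t). Die Stammfunktion von der Geschwindigkeit, mit x(0) = 6, ergibt die Position: x(t) = 6·exp(-t). Wir haben die Position x(t) = 6·exp(-t). Durch Einsetzen von t = log(3): x(log(3)) = 2.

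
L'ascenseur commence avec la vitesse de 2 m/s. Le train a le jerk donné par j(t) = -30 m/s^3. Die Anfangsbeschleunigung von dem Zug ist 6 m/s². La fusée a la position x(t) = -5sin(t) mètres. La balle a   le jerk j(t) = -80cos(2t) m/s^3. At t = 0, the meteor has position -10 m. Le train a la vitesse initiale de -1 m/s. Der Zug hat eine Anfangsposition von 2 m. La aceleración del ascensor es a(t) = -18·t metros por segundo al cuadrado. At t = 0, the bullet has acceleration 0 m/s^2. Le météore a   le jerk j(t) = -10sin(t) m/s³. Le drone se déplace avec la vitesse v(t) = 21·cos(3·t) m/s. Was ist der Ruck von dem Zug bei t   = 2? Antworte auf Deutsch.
Mit j(t) = -30 und Einsetzen von t = 2, finden wir j = -30.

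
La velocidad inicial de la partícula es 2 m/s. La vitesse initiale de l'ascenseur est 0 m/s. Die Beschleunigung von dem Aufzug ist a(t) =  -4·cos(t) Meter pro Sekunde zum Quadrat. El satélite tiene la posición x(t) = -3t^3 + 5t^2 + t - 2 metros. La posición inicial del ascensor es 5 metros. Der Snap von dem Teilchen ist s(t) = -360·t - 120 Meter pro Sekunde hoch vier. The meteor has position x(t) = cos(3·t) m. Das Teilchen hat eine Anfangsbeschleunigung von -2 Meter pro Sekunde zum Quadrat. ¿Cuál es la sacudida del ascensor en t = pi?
Para resolver esto, necesitamos tomar 1 derivada de nuestra ecuación de la aceleración a(t) = -4·cos(t). Tomando d/dt de a(t), encontramos j(t) = 4·sin(t). De la ecuación de la sacudida j(t) = 4·sin(t), sustituimos t = pi para obtener j = 0.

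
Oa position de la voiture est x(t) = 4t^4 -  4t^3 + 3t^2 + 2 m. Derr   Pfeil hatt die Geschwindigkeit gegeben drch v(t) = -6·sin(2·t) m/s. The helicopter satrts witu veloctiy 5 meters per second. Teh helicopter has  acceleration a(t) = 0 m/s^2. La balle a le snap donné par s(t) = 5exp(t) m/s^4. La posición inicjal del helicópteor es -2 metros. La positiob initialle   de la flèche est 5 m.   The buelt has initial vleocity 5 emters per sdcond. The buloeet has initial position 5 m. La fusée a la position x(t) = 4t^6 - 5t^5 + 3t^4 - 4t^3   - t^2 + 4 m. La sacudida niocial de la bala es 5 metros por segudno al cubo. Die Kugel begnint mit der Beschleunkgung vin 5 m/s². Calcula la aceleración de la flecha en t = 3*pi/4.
Debemos derivar nuestra ecuación de la velocidad v(t) = -6·sin(2·t) 1 vez. La derivada de la velocidad da la aceleración: a(t) = -12·cos(2·t). De la ecuación de la aceleración a(t) = -12·cos(2·t), sustituimos t = 3*pi/4 para obtener a = 0.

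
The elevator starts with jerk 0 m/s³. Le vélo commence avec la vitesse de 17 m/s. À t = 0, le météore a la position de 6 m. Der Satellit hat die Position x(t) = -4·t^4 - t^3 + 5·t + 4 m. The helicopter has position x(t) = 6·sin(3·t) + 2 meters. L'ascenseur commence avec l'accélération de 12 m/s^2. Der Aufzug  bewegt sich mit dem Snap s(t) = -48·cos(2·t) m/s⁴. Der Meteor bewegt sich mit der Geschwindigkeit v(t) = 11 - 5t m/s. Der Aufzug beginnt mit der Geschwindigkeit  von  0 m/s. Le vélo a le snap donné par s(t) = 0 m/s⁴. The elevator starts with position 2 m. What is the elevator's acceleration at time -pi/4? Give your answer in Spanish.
Debemos encontrar la antiderivada de nuestra ecuación del snap s(t) = -48·cos(2·t) 2 veces. La antiderivada del snap es la sacudida. Usando j(0) = 0, obtenemos j(t) = -24·sin(2·t). La integral de la sacudida, con a(0) = 12, da la aceleración: a(t) = 12·cos(2·t). De la ecuación de la aceleración a(t) = 12·cos(2·t), sustituimos t = -pi/4 para obtener a = 0.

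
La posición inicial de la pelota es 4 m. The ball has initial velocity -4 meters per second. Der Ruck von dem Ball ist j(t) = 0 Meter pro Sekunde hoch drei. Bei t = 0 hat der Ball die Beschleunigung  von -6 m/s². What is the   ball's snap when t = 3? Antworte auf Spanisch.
Partiendo de la sacudida j(t) = 0, tomamos 1 derivada. Tomando d/dt de j(t), encontramos s(t) = 0. Tenemos el snap s(t) = 0. Sustituyendo t = 3: s(3) = 0.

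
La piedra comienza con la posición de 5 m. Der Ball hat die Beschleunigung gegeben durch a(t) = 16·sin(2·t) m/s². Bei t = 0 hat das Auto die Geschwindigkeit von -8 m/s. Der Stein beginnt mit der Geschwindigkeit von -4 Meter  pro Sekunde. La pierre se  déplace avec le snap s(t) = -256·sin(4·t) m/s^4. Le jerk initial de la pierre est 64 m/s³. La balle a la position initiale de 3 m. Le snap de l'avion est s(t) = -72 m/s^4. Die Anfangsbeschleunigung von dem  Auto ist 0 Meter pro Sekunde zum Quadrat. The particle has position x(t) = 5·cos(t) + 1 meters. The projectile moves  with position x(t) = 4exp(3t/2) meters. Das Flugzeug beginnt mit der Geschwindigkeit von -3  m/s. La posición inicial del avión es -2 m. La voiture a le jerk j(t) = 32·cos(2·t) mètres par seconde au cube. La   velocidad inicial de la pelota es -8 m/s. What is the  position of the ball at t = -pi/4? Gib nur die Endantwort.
At t = -pi/4, x = 7.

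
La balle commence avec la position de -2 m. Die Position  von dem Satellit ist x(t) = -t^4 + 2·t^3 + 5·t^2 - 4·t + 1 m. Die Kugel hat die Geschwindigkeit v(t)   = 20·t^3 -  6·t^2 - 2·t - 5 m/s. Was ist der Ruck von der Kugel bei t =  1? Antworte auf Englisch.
We must differentiate our velocity equation v(t) = 20·t^3 - 6·t^2 - 2·t - 5 2 times. The derivative of velocity gives acceleration: a(t) = 60·t^2 - 12·t - 2. Taking d/dt of a(t), we find j(t) = 120·t - 12. From the given jerk equation j(t) = 120·t - 12, we substitute t = 1 to get j = 108.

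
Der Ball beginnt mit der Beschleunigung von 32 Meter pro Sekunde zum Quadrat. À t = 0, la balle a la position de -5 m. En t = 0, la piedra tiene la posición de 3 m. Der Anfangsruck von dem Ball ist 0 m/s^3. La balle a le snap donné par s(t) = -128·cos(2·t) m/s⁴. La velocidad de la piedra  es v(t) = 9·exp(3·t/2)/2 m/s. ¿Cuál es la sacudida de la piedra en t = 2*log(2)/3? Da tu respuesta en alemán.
Um dies zu lösen, müssen wir 2 Ableitungen unserer Gleichung für die Geschwindigkeit v(t) = 9·exp(3·t/2)/2 nehmen. Die Ableitung von der Geschwindigkeit ergibt die Beschleunigung: a(t) = 27·exp(3·t/2)/4. Die Ableitung von der Beschleunigung ergibt den Ruck: j(t) = 81·exp(3·t/2)/8. Aus der Gleichung für den Ruck j(t) = 81·exp(3·t/2)/8, setzen wir t = 2*log(2)/3 ein und erhalten j = 81/4.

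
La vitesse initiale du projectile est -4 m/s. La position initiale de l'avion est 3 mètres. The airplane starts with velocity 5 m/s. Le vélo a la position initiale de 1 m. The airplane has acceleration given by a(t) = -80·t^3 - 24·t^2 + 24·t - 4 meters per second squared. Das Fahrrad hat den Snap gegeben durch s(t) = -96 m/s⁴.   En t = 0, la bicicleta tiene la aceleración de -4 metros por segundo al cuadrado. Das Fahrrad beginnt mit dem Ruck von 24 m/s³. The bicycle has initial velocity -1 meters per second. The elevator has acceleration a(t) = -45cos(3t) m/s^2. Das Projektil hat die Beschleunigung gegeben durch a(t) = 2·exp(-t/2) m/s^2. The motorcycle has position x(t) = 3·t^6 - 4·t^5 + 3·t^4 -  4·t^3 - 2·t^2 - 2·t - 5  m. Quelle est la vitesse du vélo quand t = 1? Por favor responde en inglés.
We must find the integral of our snap equation s(t) = -96 3 times. The integral of snap is jerk. Using j(0) = 24, we get j(t) = 24 - 96·t. Finding the antiderivative of j(t) and using a(0) = -4: a(t) = -48·t^2 + 24·t - 4. Integrating acceleration and using the initial condition v(0) = -1, we get v(t) = -16·t^3 + 12·t^2 - 4·t - 1. Using v(t) = -16·t^3 + 12·t^2 - 4·t - 1 and substituting t = 1, we find v = -9.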